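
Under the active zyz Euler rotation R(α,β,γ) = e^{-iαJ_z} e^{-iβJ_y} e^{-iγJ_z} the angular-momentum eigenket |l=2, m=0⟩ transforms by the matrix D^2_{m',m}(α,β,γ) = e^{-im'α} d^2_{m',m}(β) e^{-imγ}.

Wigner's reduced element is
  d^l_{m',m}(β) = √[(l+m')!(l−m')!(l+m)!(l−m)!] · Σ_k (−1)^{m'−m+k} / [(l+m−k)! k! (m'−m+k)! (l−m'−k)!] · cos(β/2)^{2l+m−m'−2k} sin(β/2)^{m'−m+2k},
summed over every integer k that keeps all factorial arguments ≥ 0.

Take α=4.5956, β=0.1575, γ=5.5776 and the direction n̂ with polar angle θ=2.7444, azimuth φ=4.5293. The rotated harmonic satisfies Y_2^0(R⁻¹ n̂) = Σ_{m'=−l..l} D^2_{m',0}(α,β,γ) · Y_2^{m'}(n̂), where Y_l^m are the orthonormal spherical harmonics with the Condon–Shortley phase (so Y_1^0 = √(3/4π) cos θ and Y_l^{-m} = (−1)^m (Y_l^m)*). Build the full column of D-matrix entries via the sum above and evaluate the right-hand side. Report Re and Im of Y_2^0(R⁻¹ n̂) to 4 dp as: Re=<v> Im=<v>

Need the full column D^2_{m',0} for m'=−2..2 at α=4.5956, β=0.1575, γ=5.5776.
cos(β/2)=0.996901, sin(β/2)=0.078669
d^2_{-2,0}: single k=2 term ⇒ +0.015065;  D = -0.014656+0.003487i
d^2_{-1,0}: k∈[1..2] ⇒ +0.190912 -0.001189 = +0.189723;  D = -0.022107-0.188431i
d^2_{0,0}: k∈[0..2] ⇒ +0.987661 -0.024602 +0.000038 = +0.963097;  D = +0.963097+0.000000i
d^2_{1,0}: k∈[0..1] ⇒ -0.190912 +0.001189 = -0.189723;  D = +0.022107-0.188431i
d^2_{2,0}: single k=0 term ⇒ +0.015065;  D = -0.014656-0.003487i
Y_2^{m'}(θ=2.7444,φ=4.5293) and Σ D·Y over m':
  (-0.0147+0.0035i)·(-0.0540-0.0207i)  (-0.0221-0.1884i)·(+0.0502-0.2710i)  (+0.9631+0.0000i)·(+0.4892+0.0000i)  (+0.0221-0.1884i)·(-0.0502-0.2710i)  (-0.0147-0.0035i)·(-0.0540+0.0207i)
Y_2^0(R⁻¹ n̂) = +0.368534-0.000000i

Re=0.3685 Im=0.0000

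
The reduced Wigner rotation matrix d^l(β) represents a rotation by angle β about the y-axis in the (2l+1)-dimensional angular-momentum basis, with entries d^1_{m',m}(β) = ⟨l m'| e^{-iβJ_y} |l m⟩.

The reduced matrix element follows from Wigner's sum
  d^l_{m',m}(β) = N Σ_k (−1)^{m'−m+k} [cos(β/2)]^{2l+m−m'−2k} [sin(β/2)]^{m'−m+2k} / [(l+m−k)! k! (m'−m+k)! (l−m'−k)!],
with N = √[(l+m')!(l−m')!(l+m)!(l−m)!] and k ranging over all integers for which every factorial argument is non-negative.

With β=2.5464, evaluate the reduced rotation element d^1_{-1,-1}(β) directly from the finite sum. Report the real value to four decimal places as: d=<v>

d=0.0860

d^1_{-1,-1}(β=2.5464) via Wigner's sum:
With c≡cos(β/2)=0.293223 and s≡sin(β/2)=0.956044, N=[1·2·1·2]^{1/2}=2.000000
k∈{0} keeps every argument non-negative
  k=0: (−1)^0·2.0000/(2)·0.2932^2·0.9560^0 = +0.085980
d^1_{-1,-1}(2.5464) = +0.085980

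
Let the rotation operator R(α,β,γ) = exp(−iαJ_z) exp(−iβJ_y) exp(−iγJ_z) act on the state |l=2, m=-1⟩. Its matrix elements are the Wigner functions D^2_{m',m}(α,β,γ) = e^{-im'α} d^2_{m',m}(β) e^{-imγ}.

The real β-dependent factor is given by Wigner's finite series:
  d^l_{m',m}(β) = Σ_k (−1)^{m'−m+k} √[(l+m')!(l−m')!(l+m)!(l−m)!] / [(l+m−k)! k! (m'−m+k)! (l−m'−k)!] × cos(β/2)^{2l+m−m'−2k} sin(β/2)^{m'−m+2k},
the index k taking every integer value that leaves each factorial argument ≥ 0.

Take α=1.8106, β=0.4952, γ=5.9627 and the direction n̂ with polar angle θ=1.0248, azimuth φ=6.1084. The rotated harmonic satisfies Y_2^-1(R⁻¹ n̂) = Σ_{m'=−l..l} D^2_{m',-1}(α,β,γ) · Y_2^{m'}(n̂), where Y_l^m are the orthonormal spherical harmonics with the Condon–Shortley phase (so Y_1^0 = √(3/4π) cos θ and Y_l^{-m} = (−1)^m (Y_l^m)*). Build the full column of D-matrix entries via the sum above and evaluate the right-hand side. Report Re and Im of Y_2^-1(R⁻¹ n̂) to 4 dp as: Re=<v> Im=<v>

Need the full column D^2_{m',-1} for m'=−2..2 at α=1.8106, β=0.4952, γ=5.9627.
cos(β/2)=0.969503, sin(β/2)=0.245078
d^2_{-2,-1}: single k=1 term ⇒ +0.446665;  D = -0.441022-0.070775i
d^2_{-1,-1}: k∈[0..1] ⇒ +0.883481 -0.169367 = +0.714115;  D = +0.057553+0.711792i
d^2_{0,-1}: k∈[0..1] ⇒ -0.547051 +0.034957 = -0.512094;  D = -0.486019+0.161323i
d^2_{1,-1}: k∈[0..1] ⇒ +0.169367 -0.003608 = +0.165759;  D = -0.088090-0.140415i
d^2_{2,-1}: single k=0 term ⇒ -0.028542;  D = +0.019884-0.020477i
Y_2^{m'}(θ=1.0248,φ=6.1084) and Σ D·Y over m':
  (-0.4410-0.0708i)·(+0.2651+0.0966i)  (+0.0576+0.7118i)·(+0.3376+0.0596i)  (-0.4860+0.1613i)·(-0.0603+0.0000i)  (-0.0881-0.1404i)·(-0.3376+0.0596i)  (+0.0199-0.0205i)·(+0.2651-0.0966i)
Y_2^-1(R⁻¹ n̂) = -0.062369+0.207452i

Re=-0.0624 Im=0.2075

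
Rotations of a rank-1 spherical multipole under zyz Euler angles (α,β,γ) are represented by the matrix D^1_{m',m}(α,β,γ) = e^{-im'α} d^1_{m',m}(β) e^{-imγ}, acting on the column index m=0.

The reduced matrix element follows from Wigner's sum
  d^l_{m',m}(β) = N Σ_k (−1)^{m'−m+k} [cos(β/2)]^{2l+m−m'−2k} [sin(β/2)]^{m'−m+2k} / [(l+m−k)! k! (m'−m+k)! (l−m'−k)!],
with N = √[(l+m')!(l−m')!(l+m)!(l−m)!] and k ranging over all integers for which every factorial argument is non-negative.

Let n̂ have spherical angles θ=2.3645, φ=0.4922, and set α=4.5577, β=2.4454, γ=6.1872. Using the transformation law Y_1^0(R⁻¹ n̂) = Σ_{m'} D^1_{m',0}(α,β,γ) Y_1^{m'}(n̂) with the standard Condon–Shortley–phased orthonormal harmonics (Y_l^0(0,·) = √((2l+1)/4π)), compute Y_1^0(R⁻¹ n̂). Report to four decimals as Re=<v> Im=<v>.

Re=0.1349 Im=0.0000

Need the full column D^1_{m',0} for m'=−1..1 at α=4.5577, β=2.4454, γ=6.1872.
cos(β/2)=0.341109, sin(β/2)=0.940024
d^1_{-1,0}: single k=1 term ⇒ +0.453468;  D = -0.069867-0.448054i
d^1_{0,0}: k∈[0..1] ⇒ +0.116355 -0.883645 = -0.767289;  D = -0.767289+0.000000i
d^1_{1,0}: single k=0 term ⇒ -0.453468;  D = +0.069867-0.448054i
Y_1^{m'}(θ=2.3645,φ=0.4922) and Σ D·Y over m':
  (-0.0699-0.4481i)·(+0.2135-0.1145i)  (-0.7673+0.0000i)·(-0.3484+0.0000i)  (+0.0699-0.4481i)·(-0.2135-0.1145i)
Y_1^0(R⁻¹ n̂) = +0.134861+0.000000i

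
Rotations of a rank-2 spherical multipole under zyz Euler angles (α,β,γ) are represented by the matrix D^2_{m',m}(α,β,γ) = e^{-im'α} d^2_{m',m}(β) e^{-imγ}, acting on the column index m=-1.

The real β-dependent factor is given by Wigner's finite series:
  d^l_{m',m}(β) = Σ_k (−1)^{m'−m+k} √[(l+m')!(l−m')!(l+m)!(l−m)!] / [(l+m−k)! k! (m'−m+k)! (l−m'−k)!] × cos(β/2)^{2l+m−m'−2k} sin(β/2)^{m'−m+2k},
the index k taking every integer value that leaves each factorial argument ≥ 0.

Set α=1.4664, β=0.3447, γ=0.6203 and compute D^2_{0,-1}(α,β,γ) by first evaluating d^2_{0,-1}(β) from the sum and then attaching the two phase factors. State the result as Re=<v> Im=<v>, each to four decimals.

Re=-0.3169 Im=-0.2264

First d^2_{0,-1}(β=0.3447), then the phase factors e^{-i(0)α} and e^{-i(-1)γ}:
Half-angle: c=0.985184, s=0.171498. N=√(2·2·1·6)=4.898979
Admissible k: 0..1 (factorial args all ≥0)
  k=0: (−1)^1·4.8990/(2)·0.9852^3·0.1715^1 = -0.401687
  k=1: (−1)^2·4.8990/(2)·0.9852^1·0.1715^3 = +0.012172
d^2_{0,-1}(0.3447) = -0.401687 +0.012172 = -0.389514
Phases: e^{-i·(0)·1.4664}=+1.000000+0.000000i, e^{-i·(-1)·0.6203}=+0.813704+0.581279i ⇒ D=-0.316949-0.226417i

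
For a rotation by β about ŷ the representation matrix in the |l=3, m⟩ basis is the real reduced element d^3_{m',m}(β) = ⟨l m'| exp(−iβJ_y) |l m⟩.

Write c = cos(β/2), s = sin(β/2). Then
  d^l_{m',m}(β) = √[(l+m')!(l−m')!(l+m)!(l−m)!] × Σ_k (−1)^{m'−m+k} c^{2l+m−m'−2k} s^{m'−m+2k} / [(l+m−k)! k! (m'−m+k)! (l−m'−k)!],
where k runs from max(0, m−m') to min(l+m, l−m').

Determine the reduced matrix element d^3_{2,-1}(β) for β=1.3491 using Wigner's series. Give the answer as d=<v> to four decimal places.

d=-0.4993

d^3_{2,-1}(β=1.3491) via Wigner's sum:
With c≡cos(β/2)=0.780988 and s≡sin(β/2)=0.624546, N=[120·1·2·24]^{1/2}=75.894664
Admissible k: 0..1 (factorial args all ≥0)
  k=0: (−1)^3·75.8947/(12)·0.7810^3·0.6245^3 = -0.733933
  k=1: (−1)^4·75.8947/(24)·0.7810^1·0.6245^5 = +0.234675
d^3_{2,-1}(1.3491) = -0.733933 +0.234675 = -0.499258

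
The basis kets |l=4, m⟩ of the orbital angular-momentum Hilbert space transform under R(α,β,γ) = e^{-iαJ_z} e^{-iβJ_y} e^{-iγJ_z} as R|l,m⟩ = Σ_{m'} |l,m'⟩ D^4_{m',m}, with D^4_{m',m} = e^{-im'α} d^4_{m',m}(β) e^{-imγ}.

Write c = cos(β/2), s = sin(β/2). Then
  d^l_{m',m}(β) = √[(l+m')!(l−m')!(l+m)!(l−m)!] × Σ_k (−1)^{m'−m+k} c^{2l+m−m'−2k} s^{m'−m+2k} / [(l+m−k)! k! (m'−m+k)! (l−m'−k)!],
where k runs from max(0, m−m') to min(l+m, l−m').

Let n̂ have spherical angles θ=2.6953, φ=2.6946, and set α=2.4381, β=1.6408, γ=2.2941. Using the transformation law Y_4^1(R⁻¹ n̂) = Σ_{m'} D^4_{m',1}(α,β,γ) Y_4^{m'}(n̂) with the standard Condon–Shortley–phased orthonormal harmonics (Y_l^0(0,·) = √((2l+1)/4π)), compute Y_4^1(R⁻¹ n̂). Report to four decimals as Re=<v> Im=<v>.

Need the full column D^4_{m',1} for m'=−4..4 at α=2.4381, β=1.6408, γ=2.2941.
cos(β/2)=0.681929, sin(β/2)=0.731419
d^4_{-4,1}: single k=5 term ⇒ +0.496754;  D = +0.191467+0.458372i
d^4_{-3,1}: k∈[4..5] ⇒ +0.818727 -0.565125 = +0.253602;  D = +0.076835-0.241682i
d^4_{-2,1}: k∈[3..5] ⇒ +0.816033 -1.408164 +0.323994 = -0.268137;  D = +0.227252-0.142315i
d^4_{-1,1}: k∈[2..5] ⇒ +0.537980 -1.856698 +1.067986 -0.081908 = -0.332641;  D = -0.329198-0.047735i
d^4_{0,1}: k∈[1..4] ⇒ +0.224313 -1.548315 +1.781203 -0.341520 = +0.115681;  D = -0.076565-0.086717i
d^4_{1,1}: k∈[0..3] ⇒ +0.046764 -0.806970 +1.856698 -0.711990 = +0.384502;  D = +0.007617+0.384427i
d^4_{2,1}: k∈[0..2] ⇒ -0.212802 +1.224050 -0.938776 = +0.072472;  D = +0.045777-0.056184i
d^4_{3,1}: k∈[0..1] ⇒ +0.427008 -0.818727 = -0.391719;  D = +0.385133-0.071525i
d^4_{4,1}: single k=0 term ⇒ -0.431804;  D = -0.374756-0.214506i
Y_4^{m'}(θ=2.6953,φ=2.6946) and Σ D·Y over m':
  (+0.1915+0.4584i)·(-0.0033+0.0150i)  (+0.0768-0.2417i)·(+0.0207+0.0884i)  (+0.2273-0.1423i)·(+0.1833+0.2281i)  (-0.3292-0.0477i)·(+0.4478+0.2146i)  (-0.0766-0.0867i)·(+0.1865+0.0000i)  (+0.0076+0.3844i)·(-0.4478+0.2146i)  (+0.0458-0.0562i)·(+0.1833-0.2281i)  (+0.3851-0.0715i)·(-0.0207+0.0884i)  (-0.3748-0.2145i)·(-0.0033-0.0150i)
Y_4^1(R⁻¹ n̂) = -0.155847-0.228688i

Re=-0.1558 Im=-0.2287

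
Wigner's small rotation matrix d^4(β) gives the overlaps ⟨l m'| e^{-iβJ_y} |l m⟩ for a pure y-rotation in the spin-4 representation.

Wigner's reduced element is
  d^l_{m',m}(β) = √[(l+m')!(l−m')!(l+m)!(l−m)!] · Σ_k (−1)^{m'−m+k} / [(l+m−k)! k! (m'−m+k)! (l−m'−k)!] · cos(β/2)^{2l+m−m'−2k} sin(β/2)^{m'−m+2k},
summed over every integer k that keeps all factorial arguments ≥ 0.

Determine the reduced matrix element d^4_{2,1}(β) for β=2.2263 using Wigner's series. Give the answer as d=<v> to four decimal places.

d=-0.4634

d^4_{2,1}(β=2.2263) via Wigner's sum:
c=cos(2.2263/2)=0.441838, s=sin(2.2263/2)=0.897095; N=√[720·2·120·6]=1018.233765
k: max(0,(1)−(2))=0 … min(4+(1),4−(2))=2
  k=0: (−1)^1·1018.2338/(240)·0.4418^7·0.8971^1 = -0.012512
  k=1: (−1)^2·1018.2338/(48)·0.4418^5·0.8971^3 = +0.257891
  k=2: (−1)^3·1018.2338/(72)·0.4418^3·0.8971^5 = -0.708754
d^4_{2,1}(2.2263) = -0.012512 +0.257891 -0.708754 = -0.463375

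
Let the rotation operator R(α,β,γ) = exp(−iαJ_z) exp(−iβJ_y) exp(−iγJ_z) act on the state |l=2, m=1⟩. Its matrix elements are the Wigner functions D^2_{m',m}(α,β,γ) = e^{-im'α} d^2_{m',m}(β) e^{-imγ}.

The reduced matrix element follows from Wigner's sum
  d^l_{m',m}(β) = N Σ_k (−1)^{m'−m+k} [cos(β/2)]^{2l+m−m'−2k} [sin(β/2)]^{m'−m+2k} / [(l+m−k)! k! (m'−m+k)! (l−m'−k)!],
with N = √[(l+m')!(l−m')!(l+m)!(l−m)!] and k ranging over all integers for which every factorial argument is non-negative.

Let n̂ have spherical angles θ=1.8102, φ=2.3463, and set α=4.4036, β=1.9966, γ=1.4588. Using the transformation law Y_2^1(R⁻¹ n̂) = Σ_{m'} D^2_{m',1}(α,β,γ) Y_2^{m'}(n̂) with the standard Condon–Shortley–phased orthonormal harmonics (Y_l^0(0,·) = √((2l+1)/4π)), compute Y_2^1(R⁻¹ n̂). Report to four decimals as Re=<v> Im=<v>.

Re=-0.1971 Im=-0.1212

Need the full column D^2_{m',1} for m'=−2..2 at α=4.4036, β=1.9966, γ=1.4588.
cos(β/2)=0.541732, sin(β/2)=0.840551
d^2_{-2,1}: single k=3 term ⇒ +0.643439;  D = +0.311628+0.562940i
d^2_{-1,1}: k∈[2..3] ⇒ +0.622041 -0.499180 = +0.122861;  D = -0.120490+0.024022i
d^2_{0,1}: k∈[1..2] ⇒ +0.327336 -0.788048 = -0.460712;  D = -0.051490+0.457826i
d^2_{1,1}: k∈[0..1] ⇒ +0.086127 -0.622041 = -0.535914;  D = -0.489165-0.218909i
d^2_{2,1}: single k=0 term ⇒ -0.267268;  D = +0.178148-0.199237i
Y_2^{m'}(θ=1.8102,φ=2.3463) and Σ D·Y over m':
  (+0.3116+0.5629i)·(-0.0072+0.3645i)  (-0.1205+0.0240i)·(+0.1246+0.1271i)  (-0.0515+0.4578i)·(-0.2622+0.0000i)  (-0.4892-0.2189i)·(-0.1246+0.1271i)  (+0.1781-0.1992i)·(-0.0072-0.3645i)
Y_2^1(R⁻¹ n̂) = -0.197135-0.121218i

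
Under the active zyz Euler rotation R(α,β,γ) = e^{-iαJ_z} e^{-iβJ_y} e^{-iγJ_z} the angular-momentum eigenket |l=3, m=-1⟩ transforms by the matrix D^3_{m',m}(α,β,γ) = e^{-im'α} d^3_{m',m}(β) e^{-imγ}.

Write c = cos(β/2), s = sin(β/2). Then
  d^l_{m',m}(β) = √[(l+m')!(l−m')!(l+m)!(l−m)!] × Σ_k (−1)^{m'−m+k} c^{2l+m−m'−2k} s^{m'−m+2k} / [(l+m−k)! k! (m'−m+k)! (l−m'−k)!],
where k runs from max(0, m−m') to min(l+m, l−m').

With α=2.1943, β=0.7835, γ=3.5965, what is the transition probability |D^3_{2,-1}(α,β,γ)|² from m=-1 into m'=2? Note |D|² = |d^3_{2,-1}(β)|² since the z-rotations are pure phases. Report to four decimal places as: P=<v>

First d^3_{2,-1}(β=0.7835), then the phase factors e^{-i(2)α} and e^{-i(-1)γ}:
With c≡cos(β/2)=0.924242 and s≡sin(β/2)=0.381806, N=[120·1·2·24]^{1/2}=75.894664
k∈{0,1} keeps every argument non-negative
  k=0: (−1)^3·75.8947/(12)·0.9242^3·0.3818^3 = -0.277918
  k=1: (−1)^4·75.8947/(24)·0.9242^1·0.3818^5 = +0.023714
d^3_{2,-1}(0.7835) = -0.277918 +0.023714 = -0.254205
|D^3_{2,-1}|² = |d^3_{2,-1}(β)|² = (-0.254205)² = 0.064620 (the z-rotation phases have unit modulus)

P=0.0646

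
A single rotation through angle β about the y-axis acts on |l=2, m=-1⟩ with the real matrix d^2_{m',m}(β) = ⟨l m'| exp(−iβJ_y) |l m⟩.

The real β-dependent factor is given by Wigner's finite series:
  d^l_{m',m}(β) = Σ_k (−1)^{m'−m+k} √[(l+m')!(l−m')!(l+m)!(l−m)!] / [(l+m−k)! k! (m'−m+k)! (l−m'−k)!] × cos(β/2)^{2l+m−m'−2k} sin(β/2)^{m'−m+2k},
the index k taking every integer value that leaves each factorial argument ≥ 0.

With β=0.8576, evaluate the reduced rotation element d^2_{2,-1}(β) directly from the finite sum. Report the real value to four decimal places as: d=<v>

d^2_{2,-1}(β=0.8576) via Wigner's sum:
With c≡cos(β/2)=0.909465 and s≡sin(β/2)=0.415780, N=[24·1·1·6]^{1/2}=12.000000
The bounds max(0,m−m')=0 and min(l+m,l−m')=0 give 1 term
  k=0: (−1)^3·12.0000/(6)·0.9095^1·0.4158^3 = -0.130739
d^2_{2,-1}(0.8576) = -0.130739

d=-0.1307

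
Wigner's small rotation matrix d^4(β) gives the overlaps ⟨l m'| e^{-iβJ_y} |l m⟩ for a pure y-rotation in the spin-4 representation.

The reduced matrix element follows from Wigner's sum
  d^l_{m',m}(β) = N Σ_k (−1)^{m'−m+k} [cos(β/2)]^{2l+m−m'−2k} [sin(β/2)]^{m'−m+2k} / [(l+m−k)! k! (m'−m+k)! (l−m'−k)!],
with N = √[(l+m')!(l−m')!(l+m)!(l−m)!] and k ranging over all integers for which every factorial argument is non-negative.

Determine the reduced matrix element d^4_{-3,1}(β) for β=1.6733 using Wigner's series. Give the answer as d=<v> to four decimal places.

d=0.2131

d^4_{-3,1}(β=1.6733) via Wigner's sum:
With c≡cos(β/2)=0.669954 and s≡sin(β/2)=0.742403, N=[1·5040·120·6]^{1/2}=1904.940944
Admissible k: 4..5 (factorial args all ≥0)
  k=4: (−1)^0·1904.9409/(144)·0.6700^4·0.7424^4 = +0.809574
  k=5: (−1)^1·1904.9409/(240)·0.6700^2·0.7424^6 = -0.596483
d^4_{-3,1}(1.6733) = +0.809574 -0.596483 = +0.213092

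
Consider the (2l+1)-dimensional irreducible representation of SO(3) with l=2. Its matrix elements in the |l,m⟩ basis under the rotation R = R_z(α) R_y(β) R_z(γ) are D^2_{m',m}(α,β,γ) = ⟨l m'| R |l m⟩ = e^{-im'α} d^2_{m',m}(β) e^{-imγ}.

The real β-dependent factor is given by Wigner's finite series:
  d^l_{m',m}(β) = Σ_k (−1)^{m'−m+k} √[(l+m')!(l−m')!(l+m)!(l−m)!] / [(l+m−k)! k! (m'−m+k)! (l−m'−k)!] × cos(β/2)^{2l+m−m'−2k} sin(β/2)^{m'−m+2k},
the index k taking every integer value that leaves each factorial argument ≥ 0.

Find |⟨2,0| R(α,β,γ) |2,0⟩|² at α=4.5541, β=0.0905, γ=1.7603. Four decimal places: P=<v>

Split into d^2_{0,0}(β=0.0905) × two z-phases.
Half-angle: c=0.998976, s=0.045235. N=√(2·2·2·2)=4.000000
The bounds max(0,m−m')=0 and min(l+m,l−m')=2 give 3 terms
  k=0: (−1)^0·4.0000/(4)·0.9990^4·0.0452^0 = +0.995912
  k=1: (−1)^1·4.0000/(1)·0.9990^2·0.0452^2 = -0.008168
  k=2: (−1)^2·4.0000/(4)·0.9990^0·0.0452^4 = +0.000004
d^2_{0,0}(0.0905) = +0.995912 -0.008168 +0.000004 = +0.987748
|D^2_{0,0}|² = |d^2_{0,0}(β)|² = (+0.987748)² = 0.975646 (the z-rotation phases have unit modulus)

P=0.9756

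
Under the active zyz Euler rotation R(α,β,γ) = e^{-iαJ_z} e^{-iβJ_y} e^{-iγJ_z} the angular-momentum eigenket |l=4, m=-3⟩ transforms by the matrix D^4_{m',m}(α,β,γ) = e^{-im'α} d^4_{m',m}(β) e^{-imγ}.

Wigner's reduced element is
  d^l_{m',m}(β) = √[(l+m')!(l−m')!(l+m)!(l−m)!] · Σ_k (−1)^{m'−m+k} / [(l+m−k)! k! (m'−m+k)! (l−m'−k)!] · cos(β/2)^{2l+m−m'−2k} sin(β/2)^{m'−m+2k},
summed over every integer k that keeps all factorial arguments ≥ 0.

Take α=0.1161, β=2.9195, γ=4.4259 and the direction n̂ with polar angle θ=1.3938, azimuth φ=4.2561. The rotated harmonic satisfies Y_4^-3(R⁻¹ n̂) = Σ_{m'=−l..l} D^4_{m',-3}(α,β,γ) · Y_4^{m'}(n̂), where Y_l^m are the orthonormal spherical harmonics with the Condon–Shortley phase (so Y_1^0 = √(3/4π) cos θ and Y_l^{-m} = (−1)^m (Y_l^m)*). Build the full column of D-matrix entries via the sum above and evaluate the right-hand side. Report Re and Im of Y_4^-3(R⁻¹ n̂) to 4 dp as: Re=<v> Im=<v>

Re=0.2425 Im=0.2050

Need the full column D^4_{m',-3} for m'=−4..4 at α=0.1161, β=2.9195, γ=4.4259.
cos(β/2)=0.110818, sin(β/2)=0.993841
d^4_{-4,-3}: single k=1 term ⇒ +0.000001;  D = +0.000000+0.000001i
d^4_{-3,-3}: k∈[0..1] ⇒ +0.000000 -0.000013 = -0.000013;  D = -0.000006-0.000011i
d^4_{-2,-3}: k∈[0..1] ⇒ -0.000001 +0.000184 = +0.000183;  D = +0.000108+0.000148i
d^4_{-1,-3}: k∈[0..1] ⇒ +0.000015 -0.001946 = -0.001932;  D = -0.001307-0.001422i
d^4_{0,-3}: k∈[0..1] ⇒ -0.000194 +0.015613 = +0.015419;  D = +0.011680+0.010066i
d^4_{1,-3}: k∈[0..1] ⇒ +0.001946 -0.093928 = -0.091981;  D = -0.076162-0.051574i
d^4_{2,-3}: k∈[0..1] ⇒ -0.014812 +0.397093 = +0.382282;  D = +0.339236+0.176234i
d^4_{3,-3}: k∈[0..1] ⇒ +0.082836 -0.951775 = -0.868938;  D = -0.812306-0.308567i
d^4_{4,-3}: single k=0 term ⇒ -0.300174;  D = -0.291069-0.073371i
Y_4^{m'}(θ=1.3938,φ=4.2561) and Σ D·Y over m':
  (+0.0000+0.0000i)·(-0.1046+0.4021i)  (-0.0000-0.0000i)·(+0.2059-0.0422i)  (+0.0001+0.0001i)·(+0.1553+0.2008i)  (-0.0013-0.0014i)·(+0.1005-0.2049i)  (+0.0117+0.0101i)·(+0.2225+0.0000i)  (-0.0762-0.0516i)·(-0.1005-0.2049i)  (+0.3392+0.1762i)·(+0.1553-0.2008i)  (-0.8123-0.3086i)·(-0.2059-0.0422i)  (-0.2911-0.0734i)·(-0.1046-0.4021i)
Y_4^-3(R⁻¹ n̂) = +0.242516+0.204965i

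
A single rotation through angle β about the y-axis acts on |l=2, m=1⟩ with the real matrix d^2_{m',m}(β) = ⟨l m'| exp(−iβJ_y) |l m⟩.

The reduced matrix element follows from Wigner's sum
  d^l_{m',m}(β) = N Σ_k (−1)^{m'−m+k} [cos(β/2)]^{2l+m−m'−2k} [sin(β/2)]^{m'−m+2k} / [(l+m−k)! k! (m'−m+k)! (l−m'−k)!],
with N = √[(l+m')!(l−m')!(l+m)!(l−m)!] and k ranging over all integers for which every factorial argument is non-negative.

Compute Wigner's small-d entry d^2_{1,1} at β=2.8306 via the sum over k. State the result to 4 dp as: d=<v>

d=-0.0697

d^2_{1,1}(β=2.8306) via Wigner's sum:
With c≡cos(β/2)=0.154870 and s≡sin(β/2)=0.987935, N=[6·1·6·1]^{1/2}=6.000000
k∈{0,1} keeps every argument non-negative
  k=0: (−1)^0·6.0000/(6)·0.1549^4·0.9879^0 = +0.000575
  k=1: (−1)^1·6.0000/(2)·0.1549^2·0.9879^2 = -0.070229
d^2_{1,1}(2.8306) = +0.000575 -0.070229 = -0.069653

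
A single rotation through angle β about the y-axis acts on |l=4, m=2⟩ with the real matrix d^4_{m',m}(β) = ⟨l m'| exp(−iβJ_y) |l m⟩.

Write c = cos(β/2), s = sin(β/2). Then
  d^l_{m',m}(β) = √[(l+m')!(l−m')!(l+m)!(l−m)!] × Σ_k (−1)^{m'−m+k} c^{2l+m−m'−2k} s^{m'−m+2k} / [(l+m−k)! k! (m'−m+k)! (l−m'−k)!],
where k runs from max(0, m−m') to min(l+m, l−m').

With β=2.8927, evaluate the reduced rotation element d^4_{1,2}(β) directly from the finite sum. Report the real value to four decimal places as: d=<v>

d=0.0254

d^4_{1,2}(β=2.8927) via Wigner's sum:
c=cos(2.8927/2)=0.124125, s=sin(2.8927/2)=0.992267; N=√[120·6·720·2]=1018.233765
The bounds max(0,m−m')=1 and min(l+m,l−m')=3 give 3 terms
  k=1: (−1)^0·1018.2338/(240)·0.1241^7·0.9923^1 = +0.000002
  k=2: (−1)^1·1018.2338/(48)·0.1241^5·0.9923^3 = -0.000611
  k=3: (−1)^2·1018.2338/(72)·0.1241^3·0.9923^5 = +0.026016
d^4_{1,2}(2.8927) = +0.000002 -0.000611 +0.026016 = +0.025407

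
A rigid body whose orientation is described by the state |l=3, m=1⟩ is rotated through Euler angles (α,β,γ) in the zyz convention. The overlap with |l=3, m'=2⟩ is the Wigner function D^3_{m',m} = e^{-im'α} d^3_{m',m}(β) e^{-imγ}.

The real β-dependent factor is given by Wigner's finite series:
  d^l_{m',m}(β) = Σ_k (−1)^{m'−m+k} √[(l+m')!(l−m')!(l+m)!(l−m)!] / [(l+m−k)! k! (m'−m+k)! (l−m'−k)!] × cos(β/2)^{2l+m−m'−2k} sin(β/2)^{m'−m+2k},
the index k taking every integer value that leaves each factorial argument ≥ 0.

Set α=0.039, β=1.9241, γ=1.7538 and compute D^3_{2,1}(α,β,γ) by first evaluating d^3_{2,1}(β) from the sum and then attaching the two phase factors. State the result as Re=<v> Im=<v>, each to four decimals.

Split into d^3_{2,1}(β=1.9241) × two z-phases.
Half-angle: c=0.571839, s=0.820366. N=√(120·1·24·2)=75.894664
k∈{0,1} keeps every argument non-negative
  k=0: (−1)^1·75.8947/(24)·0.5718^5·0.8204^1 = -0.158627
  k=1: (−1)^2·75.8947/(12)·0.5718^3·0.8204^3 = +0.652942
d^3_{2,1}(1.9241) = -0.158627 +0.652942 = +0.494315
Phases: e^{-i·(2)·0.039}=+0.996960-0.077921i, e^{-i·(1)·1.7538}=-0.181984-0.983302i ⇒ D=-0.127558-0.477573i

Re=-0.1276 Im=-0.4776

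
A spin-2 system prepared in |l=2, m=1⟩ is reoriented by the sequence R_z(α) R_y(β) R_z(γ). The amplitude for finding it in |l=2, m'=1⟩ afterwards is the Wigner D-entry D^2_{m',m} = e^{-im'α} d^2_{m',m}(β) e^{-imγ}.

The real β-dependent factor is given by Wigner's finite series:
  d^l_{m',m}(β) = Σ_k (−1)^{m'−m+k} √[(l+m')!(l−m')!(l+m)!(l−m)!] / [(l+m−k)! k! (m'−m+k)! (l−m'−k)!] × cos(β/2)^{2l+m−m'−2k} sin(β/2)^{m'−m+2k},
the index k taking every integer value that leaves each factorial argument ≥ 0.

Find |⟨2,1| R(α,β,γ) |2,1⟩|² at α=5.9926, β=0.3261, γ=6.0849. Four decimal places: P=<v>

D^2_{1,1}(5.9926,0.3261,6.0849) = e^{-i·1·5.9926}·d^2_{1,1}(0.3261)·e^{-i·1·6.0849}. Compute d first:
c=cos(0.3261/2)=0.986737, s=sin(0.3261/2)=0.162329; N=√[6·1·6·1]=6.000000
k∈{0,1} keeps every argument non-negative
  k=0: (−1)^0·6.0000/(6)·0.9867^4·0.1623^0 = +0.947993
  k=1: (−1)^1·6.0000/(2)·0.9867^2·0.1623^2 = -0.076969
d^2_{1,1}(0.3261) = +0.947993 -0.076969 = +0.871025
|D^2_{1,1}|² = |d^2_{1,1}(β)|² = (+0.871025)² = 0.758684 (the z-rotation phases have unit modulus)

P=0.7587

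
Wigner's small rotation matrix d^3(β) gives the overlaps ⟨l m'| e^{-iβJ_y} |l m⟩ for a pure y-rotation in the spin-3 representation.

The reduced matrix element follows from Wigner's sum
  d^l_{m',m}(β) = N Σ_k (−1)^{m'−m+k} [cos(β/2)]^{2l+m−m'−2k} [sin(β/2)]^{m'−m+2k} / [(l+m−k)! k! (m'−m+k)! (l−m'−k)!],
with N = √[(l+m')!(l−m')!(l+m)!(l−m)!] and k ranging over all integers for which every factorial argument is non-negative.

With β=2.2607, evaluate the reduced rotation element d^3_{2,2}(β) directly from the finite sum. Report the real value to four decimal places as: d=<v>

d=-0.1292

d^3_{2,2}(β=2.2607) via Wigner's sum:
Half-angle: c=0.426343, s=0.904561. N=√(120·1·120·1)=120.000000
k∈{0,1} keeps every argument non-negative
  k=0: (−1)^0·120.0000/(120)·0.4263^6·0.9046^0 = +0.006006
  k=1: (−1)^1·120.0000/(24)·0.4263^4·0.9046^2 = -0.135171
d^3_{2,2}(2.2607) = +0.006006 -0.135171 = -0.129165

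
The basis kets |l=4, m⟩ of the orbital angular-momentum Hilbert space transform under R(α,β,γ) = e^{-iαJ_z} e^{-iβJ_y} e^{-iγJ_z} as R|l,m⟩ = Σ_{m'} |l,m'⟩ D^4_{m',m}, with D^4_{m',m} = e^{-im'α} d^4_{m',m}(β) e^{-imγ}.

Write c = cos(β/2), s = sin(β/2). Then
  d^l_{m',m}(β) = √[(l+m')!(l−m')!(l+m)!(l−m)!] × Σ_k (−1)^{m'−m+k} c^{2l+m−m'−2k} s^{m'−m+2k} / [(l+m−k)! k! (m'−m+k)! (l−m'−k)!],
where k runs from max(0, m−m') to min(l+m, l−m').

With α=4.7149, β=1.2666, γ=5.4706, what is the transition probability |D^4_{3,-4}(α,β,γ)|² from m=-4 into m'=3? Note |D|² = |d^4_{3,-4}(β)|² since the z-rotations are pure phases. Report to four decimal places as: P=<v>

P=0.0034

First d^4_{3,-4}(β=1.2666), then the phase factors e^{-i(3)α} and e^{-i(-4)γ}:
With c≡cos(β/2)=0.806079 and s≡sin(β/2)=0.591808, N=[5040·1·1·40320]^{1/2}=14255.272709
k∈{0} keeps every argument non-negative
  k=0: (−1)^7·14255.2727/(5040)·0.8061^1·0.5918^7 = -0.057968
d^4_{3,-4}(1.2666) = -0.057968
|D^4_{3,-4}|² = |d^4_{3,-4}(β)|² = (-0.057968)² = 0.003360 (the z-rotation phases have unit modulus)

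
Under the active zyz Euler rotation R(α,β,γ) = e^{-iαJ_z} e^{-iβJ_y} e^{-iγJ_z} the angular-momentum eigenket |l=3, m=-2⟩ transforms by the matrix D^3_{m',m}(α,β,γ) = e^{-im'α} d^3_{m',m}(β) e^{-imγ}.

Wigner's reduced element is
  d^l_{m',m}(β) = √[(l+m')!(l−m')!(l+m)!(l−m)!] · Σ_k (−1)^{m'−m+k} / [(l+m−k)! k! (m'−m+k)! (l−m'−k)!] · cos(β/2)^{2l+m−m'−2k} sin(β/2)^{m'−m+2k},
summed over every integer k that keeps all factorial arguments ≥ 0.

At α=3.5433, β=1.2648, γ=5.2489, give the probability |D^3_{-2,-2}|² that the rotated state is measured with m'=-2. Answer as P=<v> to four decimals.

First d^3_{-2,-2}(β=1.2648), then the phase factors e^{-i(-2)α} and e^{-i(-2)γ}:
With c≡cos(β/2)=0.806611 and s≡sin(β/2)=0.591082, N=[1·120·1·120]^{1/2}=120.000000
Admissible k: 0..1 (factorial args all ≥0)
  k=0: (−1)^0·120.0000/(120)·0.8066^6·0.5911^0 = +0.275414
  k=1: (−1)^1·120.0000/(24)·0.8066^4·0.5911^2 = -0.739474
d^3_{-2,-2}(1.2648) = +0.275414 -0.739474 = -0.464060
|D^3_{-2,-2}|² = |d^3_{-2,-2}(β)|² = (-0.464060)² = 0.215352 (the z-rotation phases have unit modulus)

P=0.2154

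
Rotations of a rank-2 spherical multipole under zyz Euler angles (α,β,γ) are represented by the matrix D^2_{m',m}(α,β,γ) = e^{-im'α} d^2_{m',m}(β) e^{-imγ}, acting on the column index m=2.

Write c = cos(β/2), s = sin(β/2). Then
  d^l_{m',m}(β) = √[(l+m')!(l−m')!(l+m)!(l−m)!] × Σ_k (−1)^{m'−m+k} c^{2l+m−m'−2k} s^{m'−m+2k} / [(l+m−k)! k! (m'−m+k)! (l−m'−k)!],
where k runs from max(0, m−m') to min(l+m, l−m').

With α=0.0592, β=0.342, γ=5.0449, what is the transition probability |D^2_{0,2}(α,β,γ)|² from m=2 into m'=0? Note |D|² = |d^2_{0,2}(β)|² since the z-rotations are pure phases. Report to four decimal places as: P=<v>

D^2_{0,2}(0.0592,0.342,5.0449) = e^{-i·0·0.0592}·d^2_{0,2}(0.342)·e^{-i·2·5.0449}. Compute d first:
Half-angle: c=0.985415, s=0.170168. N=√(2·2·24·1)=9.797959
k∈{2} keeps every argument non-negative
  k=2: (−1)^0·9.7980/(4)·0.9854^2·0.1702^2 = +0.068876
d^2_{0,2}(0.342) = +0.068876
|D^2_{0,2}|² = |d^2_{0,2}(β)|² = (+0.068876)² = 0.004744 (the z-rotation phases have unit modulus)

P=0.0047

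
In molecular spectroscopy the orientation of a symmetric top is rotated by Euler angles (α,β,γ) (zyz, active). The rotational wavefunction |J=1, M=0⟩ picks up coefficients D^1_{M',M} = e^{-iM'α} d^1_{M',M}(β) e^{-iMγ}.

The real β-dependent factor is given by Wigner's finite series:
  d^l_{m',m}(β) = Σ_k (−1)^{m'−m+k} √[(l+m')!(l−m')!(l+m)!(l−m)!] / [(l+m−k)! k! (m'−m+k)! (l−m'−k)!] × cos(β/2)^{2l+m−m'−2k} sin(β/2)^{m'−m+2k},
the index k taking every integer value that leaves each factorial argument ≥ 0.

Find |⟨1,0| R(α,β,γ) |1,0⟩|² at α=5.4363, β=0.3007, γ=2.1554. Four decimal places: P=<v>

D^1_{0,0}(5.4363,0.3007,2.1554) = e^{-i·0·5.4363}·d^1_{0,0}(0.3007)·e^{-i·0·2.1554}. Compute d first:
c=cos(0.3007/2)=0.988719, s=sin(0.3007/2)=0.149784; N=√[1·1·1·1]=1.000000
The bounds max(0,m−m')=0 and min(l+m,l−m')=1 give 2 terms
  k=0: (−1)^0·1.0000/(1)·0.9887^2·0.1498^0 = +0.977565
  k=1: (−1)^1·1.0000/(1)·0.9887^0·0.1498^2 = -0.022435
d^1_{0,0}(0.3007) = +0.977565 -0.022435 = +0.955129
|D^1_{0,0}|² = |d^1_{0,0}(β)|² = (+0.955129)² = 0.912272 (the z-rotation phases have unit modulus)

P=0.9123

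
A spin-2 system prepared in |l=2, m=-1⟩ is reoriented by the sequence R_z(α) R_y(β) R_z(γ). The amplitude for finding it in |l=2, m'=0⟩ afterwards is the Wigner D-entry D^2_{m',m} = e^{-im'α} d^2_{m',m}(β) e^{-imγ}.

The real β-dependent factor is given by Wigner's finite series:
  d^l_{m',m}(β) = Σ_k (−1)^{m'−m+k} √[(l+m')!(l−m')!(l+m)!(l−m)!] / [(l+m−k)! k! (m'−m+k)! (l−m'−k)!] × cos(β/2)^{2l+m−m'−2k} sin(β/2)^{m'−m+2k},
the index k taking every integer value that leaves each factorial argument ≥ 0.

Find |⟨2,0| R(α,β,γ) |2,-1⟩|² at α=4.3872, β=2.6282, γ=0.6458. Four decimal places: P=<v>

D^2_{0,-1}(4.3872,2.6282,0.6458) = e^{-i·0·4.3872}·d^2_{0,-1}(2.6282)·e^{-i·-1·0.6458}. Compute d first:
c=cos(2.6282/2)=0.253887, s=sin(2.6282/2)=0.967234; N=√[2·2·1·6]=4.898979
k: max(0,(-1)−(0))=0 … min(2+(-1),2−(0))=1
  k=0: (−1)^1·4.8990/(2)·0.2539^3·0.9672^1 = -0.038773
  k=1: (−1)^2·4.8990/(2)·0.2539^1·0.9672^3 = +0.562743
d^2_{0,-1}(2.6282) = -0.038773 +0.562743 = +0.523970
|D^2_{0,-1}|² = |d^2_{0,-1}(β)|² = (+0.523970)² = 0.274545 (the z-rotation phases have unit modulus)

P=0.2745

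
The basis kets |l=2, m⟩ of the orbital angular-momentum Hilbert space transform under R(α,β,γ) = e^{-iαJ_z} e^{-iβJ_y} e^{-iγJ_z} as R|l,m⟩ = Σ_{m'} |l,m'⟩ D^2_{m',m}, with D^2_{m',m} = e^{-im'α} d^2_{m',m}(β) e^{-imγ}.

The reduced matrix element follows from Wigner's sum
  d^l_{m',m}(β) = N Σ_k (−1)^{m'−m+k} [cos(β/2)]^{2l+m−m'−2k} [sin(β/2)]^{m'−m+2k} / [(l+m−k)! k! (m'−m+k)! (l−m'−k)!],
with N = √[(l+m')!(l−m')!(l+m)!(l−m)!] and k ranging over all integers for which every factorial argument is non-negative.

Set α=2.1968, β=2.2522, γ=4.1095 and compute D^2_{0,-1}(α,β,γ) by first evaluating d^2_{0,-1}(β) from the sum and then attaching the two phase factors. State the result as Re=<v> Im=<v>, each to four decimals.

D^2_{0,-1}(2.1968,2.2522,4.1095) = e^{-i·0·2.1968}·d^2_{0,-1}(2.2522)·e^{-i·-1·4.1095}. Compute d first:
Half-angle: c=0.430184, s=0.902741. N=√(2·2·1·6)=4.898979
Admissible k: 0..1 (factorial args all ≥0)
  k=0: (−1)^1·4.8990/(2)·0.4302^3·0.9027^1 = -0.176036
  k=1: (−1)^2·4.8990/(2)·0.4302^1·0.9027^3 = +0.775210
d^2_{0,-1}(2.2522) = -0.176036 +0.775210 = +0.599175
Attach z-rotation phases: D = e^{-i(0)(2.1968)}·(+0.599175)·e^{-i(-1)(4.1095)} = -0.339747-0.493541i

Re=-0.3397 Im=-0.4935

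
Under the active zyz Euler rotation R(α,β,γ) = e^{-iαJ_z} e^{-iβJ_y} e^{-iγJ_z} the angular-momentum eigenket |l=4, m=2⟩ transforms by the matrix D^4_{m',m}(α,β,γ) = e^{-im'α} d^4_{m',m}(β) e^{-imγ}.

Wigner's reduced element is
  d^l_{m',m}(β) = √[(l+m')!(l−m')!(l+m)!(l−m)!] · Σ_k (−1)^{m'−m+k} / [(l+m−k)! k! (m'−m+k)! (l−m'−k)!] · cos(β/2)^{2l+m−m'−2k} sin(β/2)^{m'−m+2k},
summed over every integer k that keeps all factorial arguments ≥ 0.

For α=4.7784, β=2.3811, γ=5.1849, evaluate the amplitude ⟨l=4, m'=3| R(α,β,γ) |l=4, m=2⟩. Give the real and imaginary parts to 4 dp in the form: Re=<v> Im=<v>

Re=0.0545 Im=0.0249

Split into d^4_{3,2}(β=2.3811) × two z-phases.
With c≡cos(β/2)=0.371149 and s≡sin(β/2)=0.928573, N=[5040·1·720·2]^{1/2}=2693.993318
The bounds max(0,m−m')=0 and min(l+m,l−m')=1 give 2 terms
  k=0: (−1)^1·2693.9933/(720)·0.3711^7·0.9286^1 = -0.003371
  k=1: (−1)^2·2693.9933/(240)·0.3711^5·0.9286^3 = +0.063296
d^4_{3,2}(2.3811) = -0.003371 +0.063296 = +0.059925
D = (-0.196741-0.980455i)·(+0.059925)·(-0.585725+0.810510i) = +0.054526+0.024858i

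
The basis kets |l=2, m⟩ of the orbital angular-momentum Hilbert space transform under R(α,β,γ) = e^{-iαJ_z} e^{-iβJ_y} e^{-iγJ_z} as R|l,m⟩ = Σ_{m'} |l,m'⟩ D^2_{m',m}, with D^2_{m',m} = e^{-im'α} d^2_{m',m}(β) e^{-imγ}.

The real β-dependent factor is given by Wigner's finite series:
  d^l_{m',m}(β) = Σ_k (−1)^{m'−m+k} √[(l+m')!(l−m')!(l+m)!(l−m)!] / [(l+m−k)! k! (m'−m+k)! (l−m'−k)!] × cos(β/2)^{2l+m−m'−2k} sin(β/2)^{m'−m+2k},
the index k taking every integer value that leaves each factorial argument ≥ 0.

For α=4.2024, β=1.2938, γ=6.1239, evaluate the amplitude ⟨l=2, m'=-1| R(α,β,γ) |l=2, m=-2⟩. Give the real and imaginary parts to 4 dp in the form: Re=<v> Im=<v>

Re=0.4514 Im=0.4140

First d^2_{-1,-2}(β=1.2938), then the phase factors e^{-i(-1)α} and e^{-i(-2)γ}:
Half-angle: c=0.797956, s=0.602716. N=√(1·6·1·24)=12.000000
Admissible k: 0..0 (factorial args all ≥0)
  k=0: (−1)^1·12.0000/(6)·0.7980^3·0.6027^1 = -0.612462
d^2_{-1,-2}(1.2938) = -0.612462
Phases: e^{-i·(-1)·4.2024}=-0.488168-0.872750i, e^{-i·(-2)·6.1239}=+0.949684-0.313209i ⇒ D=+0.451359+0.413987i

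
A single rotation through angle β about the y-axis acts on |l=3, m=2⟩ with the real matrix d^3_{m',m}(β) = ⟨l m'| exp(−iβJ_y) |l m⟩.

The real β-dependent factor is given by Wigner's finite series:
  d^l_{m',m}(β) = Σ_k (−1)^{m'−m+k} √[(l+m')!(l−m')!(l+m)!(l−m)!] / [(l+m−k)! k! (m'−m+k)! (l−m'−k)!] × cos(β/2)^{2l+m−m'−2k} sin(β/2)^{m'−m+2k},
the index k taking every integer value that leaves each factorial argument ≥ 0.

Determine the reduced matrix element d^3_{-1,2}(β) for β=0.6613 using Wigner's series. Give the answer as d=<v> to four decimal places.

d=0.1723

d^3_{-1,2}(β=0.6613) via Wigner's sum:
Half-angle: c=0.945832, s=0.324658. N=√(2·24·120·1)=75.894664
k∈{3,4} keeps every argument non-negative
  k=3: (−1)^0·75.8947/(12)·0.9458^3·0.3247^3 = +0.183126
  k=4: (−1)^1·75.8947/(24)·0.9458^1·0.3247^5 = -0.010788
d^3_{-1,2}(0.6613) = +0.183126 -0.010788 = +0.172338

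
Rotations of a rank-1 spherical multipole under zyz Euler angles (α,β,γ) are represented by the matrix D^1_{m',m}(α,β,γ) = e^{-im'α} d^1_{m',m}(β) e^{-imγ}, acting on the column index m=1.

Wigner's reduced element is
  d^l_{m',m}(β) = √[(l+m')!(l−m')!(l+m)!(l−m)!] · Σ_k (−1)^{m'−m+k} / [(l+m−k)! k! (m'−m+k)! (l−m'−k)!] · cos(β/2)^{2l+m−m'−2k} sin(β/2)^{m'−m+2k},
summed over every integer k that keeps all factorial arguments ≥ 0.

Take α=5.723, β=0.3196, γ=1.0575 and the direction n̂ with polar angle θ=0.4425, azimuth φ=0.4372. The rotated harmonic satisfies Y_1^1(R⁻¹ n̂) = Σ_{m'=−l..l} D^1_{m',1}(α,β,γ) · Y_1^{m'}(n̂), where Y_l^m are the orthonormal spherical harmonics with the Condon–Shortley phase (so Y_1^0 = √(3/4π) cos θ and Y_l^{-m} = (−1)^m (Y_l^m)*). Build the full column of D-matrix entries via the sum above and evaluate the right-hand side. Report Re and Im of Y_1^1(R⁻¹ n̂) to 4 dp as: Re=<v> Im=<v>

Re=-0.0975 Im=-0.0801

Need the full column D^1_{m',1} for m'=−1..1 at α=5.723, β=0.3196, γ=1.0575.
cos(β/2)=0.987259, sin(β/2)=0.159121
d^1_{-1,1}: single k=2 term ⇒ +0.025319;  D = -0.001187-0.025292i
d^1_{0,1}: single k=1 term ⇒ +0.222164;  D = +0.109094-0.193534i
d^1_{1,1}: single k=0 term ⇒ +0.974681;  D = +0.856614-0.464988i
Y_1^{m'}(θ=0.4425,φ=0.4372) and Σ D·Y over m':
  (-0.0012-0.0253i)·(+0.1340-0.0626i)  (+0.1091-0.1935i)·(+0.4415+0.0000i)  (+0.8566-0.4650i)·(-0.1340-0.0626i)
Y_1^1(R⁻¹ n̂) = -0.097508-0.080106i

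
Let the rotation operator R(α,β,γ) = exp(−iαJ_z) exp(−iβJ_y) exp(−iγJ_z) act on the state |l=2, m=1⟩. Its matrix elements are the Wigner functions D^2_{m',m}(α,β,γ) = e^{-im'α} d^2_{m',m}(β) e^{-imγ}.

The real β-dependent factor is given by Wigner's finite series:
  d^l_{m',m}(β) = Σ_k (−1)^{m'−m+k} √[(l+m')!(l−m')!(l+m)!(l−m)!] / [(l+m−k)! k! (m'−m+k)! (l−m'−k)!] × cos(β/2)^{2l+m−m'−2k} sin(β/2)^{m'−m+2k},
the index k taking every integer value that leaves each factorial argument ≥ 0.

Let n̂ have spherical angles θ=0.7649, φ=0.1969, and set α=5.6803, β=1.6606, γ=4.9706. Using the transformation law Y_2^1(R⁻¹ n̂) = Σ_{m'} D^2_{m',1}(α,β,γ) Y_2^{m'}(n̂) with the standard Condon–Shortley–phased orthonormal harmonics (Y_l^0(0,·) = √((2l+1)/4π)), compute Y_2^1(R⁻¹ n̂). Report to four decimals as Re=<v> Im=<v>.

Need the full column D^2_{m',1} for m'=−2..2 at α=5.6803, β=1.6606, γ=4.9706.
cos(β/2)=0.674654, sin(β/2)=0.738134
d^2_{-2,1}: single k=3 term ⇒ +0.542646;  D = +0.539553+0.057852i
d^2_{-1,1}: k∈[2..3] ⇒ +0.743968 -0.296852 = +0.447115;  D = +0.339163+0.291343i
d^2_{0,1}: k∈[1..2] ⇒ +0.555207 -0.664603 = -0.109396;  D = -0.027934-0.105770i
d^2_{1,1}: k∈[0..1] ⇒ +0.207169 -0.743968 = -0.536798;  D = +0.181379-0.505227i
d^2_{2,1}: single k=0 term ⇒ -0.453324;  D = +0.368096-0.264590i
Y_2^{m'}(θ=0.7649,φ=0.1969) and Σ D·Y over m':
  (+0.5396+0.0579i)·(+0.1710-0.0711i)  (+0.3392+0.2913i)·(+0.3785-0.0755i)  (-0.0279-0.1058i)·(+0.1771+0.0000i)  (+0.1814-0.5052i)·(-0.3785-0.0755i)  (+0.3681-0.2646i)·(+0.1710+0.0711i)
Y_2^1(R⁻¹ n̂) = +0.216788+0.195916i

Re=0.2168 Im=0.1959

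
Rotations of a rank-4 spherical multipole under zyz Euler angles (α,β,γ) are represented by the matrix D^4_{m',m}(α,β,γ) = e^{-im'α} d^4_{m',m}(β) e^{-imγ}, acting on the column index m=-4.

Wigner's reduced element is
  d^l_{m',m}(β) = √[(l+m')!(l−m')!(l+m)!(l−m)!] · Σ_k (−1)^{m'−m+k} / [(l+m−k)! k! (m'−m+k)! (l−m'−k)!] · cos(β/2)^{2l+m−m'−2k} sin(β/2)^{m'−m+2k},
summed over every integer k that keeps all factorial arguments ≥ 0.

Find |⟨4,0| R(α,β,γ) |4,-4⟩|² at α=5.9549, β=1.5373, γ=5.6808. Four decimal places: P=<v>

P=0.2722

First d^4_{0,-4}(β=1.5373), then the phase factors e^{-i(0)α} and e^{-i(-4)γ}:
Half-angle: c=0.718850, s=0.695165. N=√(24·24·1·40320)=4819.161753
Admissible k: 0..0 (factorial args all ≥0)
  k=0: (−1)^4·4819.1618/(576)·0.7188^4·0.6952^4 = +0.521740
d^4_{0,-4}(1.5373) = +0.521740
|D^4_{0,-4}|² = |d^4_{0,-4}(β)|² = (+0.521740)² = 0.272213 (the z-rotation phases have unit modulus)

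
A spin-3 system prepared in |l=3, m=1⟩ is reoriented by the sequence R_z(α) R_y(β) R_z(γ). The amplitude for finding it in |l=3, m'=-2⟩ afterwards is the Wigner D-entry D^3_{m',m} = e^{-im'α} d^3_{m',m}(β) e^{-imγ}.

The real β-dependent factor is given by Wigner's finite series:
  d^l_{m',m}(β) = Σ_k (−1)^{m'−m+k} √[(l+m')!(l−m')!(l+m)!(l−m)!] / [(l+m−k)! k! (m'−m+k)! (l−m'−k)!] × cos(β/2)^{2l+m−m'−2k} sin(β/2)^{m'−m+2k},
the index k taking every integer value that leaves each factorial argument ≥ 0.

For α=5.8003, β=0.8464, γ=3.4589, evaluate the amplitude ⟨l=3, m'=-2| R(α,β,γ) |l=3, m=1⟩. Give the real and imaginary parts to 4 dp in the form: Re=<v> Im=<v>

Re=-0.0847 Im=0.2861

D^3_{-2,1}(5.8003,0.8464,3.4589) = e^{-i·-2·5.8003}·d^3_{-2,1}(0.8464)·e^{-i·1·3.4589}. Compute d first:
Half-angle: c=0.911779, s=0.410680. N=√(1·120·24·2)=75.894664
The bounds max(0,m−m')=3 and min(l+m,l−m')=4 give 2 terms
  k=3: (−1)^0·75.8947/(12)·0.9118^3·0.4107^3 = +0.332056
  k=4: (−1)^1·75.8947/(24)·0.9118^1·0.4107^5 = -0.033683
d^3_{-2,1}(0.8464) = +0.332056 -0.033683 = +0.298373
D = (+0.568783-0.822487i)·(+0.298373)·(-0.950079+0.312009i) = -0.084668+0.286108i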